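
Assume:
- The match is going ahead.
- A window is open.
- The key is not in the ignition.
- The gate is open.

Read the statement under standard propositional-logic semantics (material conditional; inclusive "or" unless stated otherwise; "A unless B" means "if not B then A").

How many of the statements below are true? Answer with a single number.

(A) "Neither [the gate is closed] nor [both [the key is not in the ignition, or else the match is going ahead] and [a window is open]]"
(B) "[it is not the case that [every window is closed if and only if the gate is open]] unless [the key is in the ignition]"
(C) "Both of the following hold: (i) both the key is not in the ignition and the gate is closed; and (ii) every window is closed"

Let Q = "the gate is open" (True), D = "the key is in the ignition" (False), P = "the match is cancelled" (False), K = "a window is open" (True).

(A): Formalization: not Q nor ((not D or not P) and K)

not Q = not True = False
not D = not False = True
not P = not False = True
not D or not P = True or True = True
(not D or not P) and K = True and True = True
not Q nor ((not D or not P) and K) = False nor True = False
Thus (A) is false.

(B): Formalization: not (not K iff Q) or D

not K = not True = False
not K iff Q = False iff True = False
not (not K iff Q) = not False = True
not (not K iff Q) or D = True or False = True
So (B) is true.

(C): In symbols: (not D and not Q) and not K

not D = not False = True
not Q = not True = False
not D and not Q = True and False = False
not K = not True = False
(not D and not Q) and not K = False and False = False
Thus (C) is false.

Count: 1.

1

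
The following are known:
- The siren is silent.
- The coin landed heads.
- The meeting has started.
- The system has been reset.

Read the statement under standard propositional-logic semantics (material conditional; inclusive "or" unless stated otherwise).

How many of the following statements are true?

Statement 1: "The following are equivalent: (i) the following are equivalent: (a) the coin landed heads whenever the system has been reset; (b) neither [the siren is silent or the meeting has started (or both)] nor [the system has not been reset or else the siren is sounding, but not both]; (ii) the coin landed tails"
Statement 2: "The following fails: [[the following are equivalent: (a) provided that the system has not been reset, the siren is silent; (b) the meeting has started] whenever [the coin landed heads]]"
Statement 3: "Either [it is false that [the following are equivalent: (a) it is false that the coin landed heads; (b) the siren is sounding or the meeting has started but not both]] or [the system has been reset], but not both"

1

Let W = "the system has been reset" (True), G = "the coin landed heads" (True), U = "the siren is sounding" (False), S = "the meeting has started" (True).

Statement 1: Parsed as ((W -> G) iff ((not U or S) nor (not W xor U))) iff not G

W -> G = True -> True = True
not U = not False = True
not U or S = True or True = True
not W = not True = False
not W xor U = False xor False = False
(not U or S) nor (not W xor U) = True nor False = False
(W -> G) iff ((not U or S) nor (not W xor U)) = True iff False = False
not G = not True = False
((W -> G) iff ((not U or S) nor (not W xor U))) iff not G = False iff False = True
Hence Statement 1 is true.

Statement 2: Parsed as not (G -> ((not W -> not U) iff S))

not W = not True = False
not U = not False = True
not W -> not U = False -> True = True
(not W -> not U) iff S = True iff True = True
G -> ((not W -> not U) iff S) = True -> True = True
not (G -> ((not W -> not U) iff S)) = not True = False
So Statement 2 is false.

Statement 3: Parsed as not (not G iff (U xor S)) xor W

not G = not True = False
U xor S = False xor True = True
not G iff (U xor S) = False iff True = False
not (not G iff (U xor S)) = not False = True
not (not G iff (U xor S)) xor W = True xor True = False
So Statement 3 is false.

True statements: 1.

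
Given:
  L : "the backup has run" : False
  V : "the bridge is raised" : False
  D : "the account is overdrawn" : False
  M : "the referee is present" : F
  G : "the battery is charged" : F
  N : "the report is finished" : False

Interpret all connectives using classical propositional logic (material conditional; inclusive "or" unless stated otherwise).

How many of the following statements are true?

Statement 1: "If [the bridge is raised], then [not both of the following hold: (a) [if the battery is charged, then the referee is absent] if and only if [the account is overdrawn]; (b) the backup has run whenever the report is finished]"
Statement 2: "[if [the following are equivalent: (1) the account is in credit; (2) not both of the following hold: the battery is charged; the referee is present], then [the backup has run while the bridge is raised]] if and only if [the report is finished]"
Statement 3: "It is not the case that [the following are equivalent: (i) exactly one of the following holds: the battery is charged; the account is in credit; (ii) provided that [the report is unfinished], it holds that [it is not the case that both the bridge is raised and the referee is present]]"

2

Statement 1: Formalization: V → (((G → ¬M) ↔ D) ↑ (N → L))

¬M = ¬F = T
G → ¬M = F → T = T
(G → ¬M) ↔ D = T ↔ F = F
N → L = F → F = T
((G → ¬M) ↔ D) ↑ (N → L) = F ↑ T = T
V → (((G → ¬M) ↔ D) ↑ (N → L)) = F → T = T
Thus Statement 1 is true.

Statement 2: In symbols: ((¬D ↔ (G ↑ M)) → (L ∧ V)) ↔ N

¬D = ¬F = T
G ↑ M = F ↑ F = T
¬D ↔ (G ↑ M) = T ↔ T = T
L ∧ V = F ∧ F = F
(¬D ↔ (G ↑ M)) → (L ∧ V) = T → F = F
((¬D ↔ (G ↑ M)) → (L ∧ V)) ↔ N = F ↔ F = T
Hence Statement 2 is true.

Statement 3: Parsed as ¬((G ⊕ ¬D) ↔ (¬N → (V ↑ M)))

¬D = ¬F = T
G ⊕ ¬D = F ⊕ T = T
¬N = ¬F = T
V ↑ M = F ↑ F = T
¬N → (V ↑ M) = T → T = T
(G ⊕ ¬D) ↔ (¬N → (V ↑ M)) = T ↔ T = T
¬((G ⊕ ¬D) ↔ (¬N → (V ↑ M))) = ¬T = F
Thus Statement 3 is false.

True statements: 2 (Statement 1, Statement 2).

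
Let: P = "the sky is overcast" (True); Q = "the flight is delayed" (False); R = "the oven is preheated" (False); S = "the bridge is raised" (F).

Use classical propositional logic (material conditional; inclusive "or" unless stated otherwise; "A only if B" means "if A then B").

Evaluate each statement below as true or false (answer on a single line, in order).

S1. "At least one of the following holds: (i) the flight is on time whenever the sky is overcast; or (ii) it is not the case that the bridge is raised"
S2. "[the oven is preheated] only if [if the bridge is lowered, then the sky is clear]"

S1: This is (P → ¬Q) ∨ ¬S.

¬Q = ¬F = T
P → ¬Q = T → T = T
¬S = ¬F = T
(P → ¬Q) ∨ ¬S = T ∨ T = T
Hence S1 is true.

S2: Parsed as R → (¬S → ¬P)

¬S = ¬F = T
¬P = ¬T = F
¬S → ¬P = T → F = F
R → (¬S → ¬P) = F → F = T
So S2 is true.

S1 True, S2 True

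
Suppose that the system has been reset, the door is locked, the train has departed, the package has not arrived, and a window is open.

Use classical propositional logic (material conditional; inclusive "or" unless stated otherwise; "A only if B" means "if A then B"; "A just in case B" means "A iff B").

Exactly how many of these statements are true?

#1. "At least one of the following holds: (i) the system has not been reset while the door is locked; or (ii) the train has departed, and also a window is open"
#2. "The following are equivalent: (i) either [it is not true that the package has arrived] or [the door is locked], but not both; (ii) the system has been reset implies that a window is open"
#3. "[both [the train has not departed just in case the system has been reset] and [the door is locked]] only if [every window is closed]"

Let P = "the system has been reset" (T), Q = "the door is locked" (T), R = "the train has departed" (T), U = "a window is open" (T), S = "the package has arrived" (F).

#1: This is (~P & Q) | (R & U).

~P = ~T = F
~P & Q = F & T = F
R & U = T & T = T
(~P & Q) | (R & U) = F | T = T
Hence #1 is true.

#2: This is (~S xor Q) <-> (P -> U).

~S = ~F = T
~S xor Q = T xor T = F
P -> U = T -> T = T
(~S xor Q) <-> (P -> U) = F <-> T = F
Hence #2 is false.

#3: This is ((~R <-> P) & Q) -> ~U.

~R = ~T = F
~R <-> P = F <-> T = F
(~R <-> P) & Q = F & T = F
~U = ~T = F
((~R <-> P) & Q) -> ~U = F -> F = T
Thus #3 is true.

Count: 2.

2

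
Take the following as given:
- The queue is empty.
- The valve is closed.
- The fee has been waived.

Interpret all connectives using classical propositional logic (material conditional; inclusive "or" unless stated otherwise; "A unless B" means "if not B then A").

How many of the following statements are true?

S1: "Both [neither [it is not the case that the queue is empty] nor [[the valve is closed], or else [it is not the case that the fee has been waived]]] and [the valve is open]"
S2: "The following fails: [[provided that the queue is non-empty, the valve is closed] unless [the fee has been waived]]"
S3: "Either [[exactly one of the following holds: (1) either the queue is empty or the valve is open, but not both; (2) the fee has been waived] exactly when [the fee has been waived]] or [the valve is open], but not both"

0

Let H = "the queue is empty" (True), W = "the valve is open" (False), K = "the fee has been waived" (True).

S1: Formalization: (not H nor (not W or not K)) and W

not H = not True = False
not W = not False = True
not K = not True = False
not W or not K = True or False = True
not H nor (not W or not K) = False nor True = False
(not H nor (not W or not K)) and W = False and False = False
So S1 is false.

S2: Parsed as not ((not H -> not W) or K)

not H = not True = False
not W = not False = True
not H -> not W = False -> True = True
(not H -> not W) or K = True or True = True
not ((not H -> not W) or K) = not True = False
Thus S2 is false.

S3: This is (((H xor W) xor K) iff K) xor W.

H xor W = True xor False = True
(H xor W) xor K = True xor True = False
((H xor W) xor K) iff K = False iff True = False
(((H xor W) xor K) iff K) xor W = False xor False = False
So S3 is false.

True statements: 0 (none).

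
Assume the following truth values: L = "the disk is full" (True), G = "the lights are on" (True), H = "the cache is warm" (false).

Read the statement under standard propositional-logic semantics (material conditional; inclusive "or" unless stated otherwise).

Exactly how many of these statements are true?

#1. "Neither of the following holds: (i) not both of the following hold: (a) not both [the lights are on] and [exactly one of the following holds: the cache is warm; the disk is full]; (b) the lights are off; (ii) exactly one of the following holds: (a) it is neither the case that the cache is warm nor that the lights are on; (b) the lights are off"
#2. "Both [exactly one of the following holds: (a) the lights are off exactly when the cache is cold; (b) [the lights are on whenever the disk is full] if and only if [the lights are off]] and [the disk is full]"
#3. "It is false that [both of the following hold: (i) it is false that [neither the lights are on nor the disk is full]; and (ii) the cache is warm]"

1

#1: Parsed as ((G nand (H xor L)) nand not G) nor ((H nor G) xor not G)

H xor L = False xor True = True
G nand (H xor L) = True nand True = False
not G = not True = False
(G nand (H xor L)) nand not G = False nand False = True
H nor G = False nor True = False
not G = not True = False
(H nor G) xor not G = False xor False = False
((G nand (H xor L)) nand not G) nor ((H nor G) xor not G) = True nor False = False
Thus #1 is false.

#2: Formalization: ((not G iff not H) xor ((L -> G) iff not G)) and L

not G = not True = False
not H = not False = True
not G iff not H = False iff True = False
L -> G = True -> True = True
not G = not True = False
(L -> G) iff not G = True iff False = False
(not G iff not H) xor ((L -> G) iff not G) = False xor False = False
((not G iff not H) xor ((L -> G) iff not G)) and L = False and True = False
Thus #2 is false.

#3: In symbols: not (not (G nor L) and H)

G nor L = True nor True = False
not (G nor L) = not False = True
not (G nor L) and H = True and False = False
not (not (G nor L) and H) = not False = True
Thus #3 is true.

Count: 1.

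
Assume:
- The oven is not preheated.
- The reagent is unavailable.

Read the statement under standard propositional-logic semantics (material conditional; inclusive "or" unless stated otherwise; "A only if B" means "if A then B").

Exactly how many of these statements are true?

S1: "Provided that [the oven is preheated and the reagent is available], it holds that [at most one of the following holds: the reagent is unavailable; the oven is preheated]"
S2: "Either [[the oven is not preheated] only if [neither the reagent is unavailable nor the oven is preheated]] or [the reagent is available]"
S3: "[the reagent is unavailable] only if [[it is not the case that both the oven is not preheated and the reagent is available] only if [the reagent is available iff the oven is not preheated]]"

Let P = "the oven is preheated" (False), Q = "the reagent is available" (False).

S1: Parsed as (P and Q) -> (not Q nand P)

P and Q = False and False = False
not Q = not False = True
not Q nand P = True nand False = True
(P and Q) -> (not Q nand P) = False -> True = True
So S1 is true.

S2: Formalization: (not P -> (not Q nor P)) or Q

not P = not False = True
not Q = not False = True
not Q nor P = True nor False = False
not P -> (not Q nor P) = True -> False = False
(not P -> (not Q nor P)) or Q = False or False = False
Hence S2 is false.

S3: In symbols: not Q -> ((not P nand Q) -> (Q iff not P))

not Q = not False = True
not P = not False = True
not P nand Q = True nand False = True
not P = not False = True
Q iff not P = False iff True = False
(not P nand Q) -> (Q iff not P) = True -> False = False
not Q -> ((not P nand Q) -> (Q iff not P)) = True -> False = False
Hence S3 is false.

Count: 1.

1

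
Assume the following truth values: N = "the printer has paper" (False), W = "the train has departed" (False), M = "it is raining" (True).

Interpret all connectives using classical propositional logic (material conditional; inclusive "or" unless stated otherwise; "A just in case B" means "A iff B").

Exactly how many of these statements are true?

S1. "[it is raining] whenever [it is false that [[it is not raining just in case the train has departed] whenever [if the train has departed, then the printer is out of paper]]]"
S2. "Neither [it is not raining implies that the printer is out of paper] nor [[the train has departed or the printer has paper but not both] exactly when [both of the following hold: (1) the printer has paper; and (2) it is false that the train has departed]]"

1

S1: This is not ((W -> not N) -> (not M iff W)) -> M.

not N = not False = True
W -> not N = False -> True = True
not M = not True = False
not M iff W = False iff False = True
(W -> not N) -> (not M iff W) = True -> True = True
not ((W -> not N) -> (not M iff W)) = not True = False
not ((W -> not N) -> (not M iff W)) -> M = False -> True = True
Hence S1 is true.

S2: Parsed as (not M -> not N) nor ((W xor N) iff (N and not W))

not M = not True = False
not N = not False = True
not M -> not N = False -> True = True
W xor N = False xor False = False
not W = not False = True
N and not W = False and True = False
(W xor N) iff (N and not W) = False iff False = True
(not M -> not N) nor ((W xor N) iff (N and not W)) = True nor True = False
Thus S2 is false.

Count: 1.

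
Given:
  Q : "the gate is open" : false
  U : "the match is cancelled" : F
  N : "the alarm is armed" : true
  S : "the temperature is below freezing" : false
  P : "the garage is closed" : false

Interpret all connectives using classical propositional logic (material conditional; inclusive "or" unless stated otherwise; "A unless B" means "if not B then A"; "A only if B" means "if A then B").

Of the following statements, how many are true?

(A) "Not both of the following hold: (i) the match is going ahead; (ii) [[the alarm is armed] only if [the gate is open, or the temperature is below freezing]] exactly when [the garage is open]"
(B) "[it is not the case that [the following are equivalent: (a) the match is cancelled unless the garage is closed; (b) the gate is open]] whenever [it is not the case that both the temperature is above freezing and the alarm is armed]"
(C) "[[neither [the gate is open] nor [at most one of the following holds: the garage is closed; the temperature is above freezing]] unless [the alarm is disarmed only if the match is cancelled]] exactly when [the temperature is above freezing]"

3

(A): Formalization: ¬U ↑ ((N → (Q ∨ S)) ↔ ¬P)

¬U = ¬F = T
Q ∨ S = F ∨ F = F
N → (Q ∨ S) = T → F = F
¬P = ¬F = T
(N → (Q ∨ S)) ↔ ¬P = F ↔ T = F
¬U ↑ ((N → (Q ∨ S)) ↔ ¬P) = T ↑ F = T
Hence (A) is true.

(B): This is (¬S ↑ N) → ¬((U ∨ P) ↔ Q).

¬S = ¬F = T
¬S ↑ N = T ↑ T = F
U ∨ P = F ∨ F = F
(U ∨ P) ↔ Q = F ↔ F = T
¬((U ∨ P) ↔ Q) = ¬T = F
(¬S ↑ N) → ¬((U ∨ P) ↔ Q) = F → F = T
Thus (B) is true.

(C): Formalization: ((Q ↓ (P ↑ ¬S)) ∨ (¬N → U)) ↔ ¬S

¬S = ¬F = T
P ↑ ¬S = F ↑ T = T
Q ↓ (P ↑ ¬S) = F ↓ T = F
¬N = ¬T = F
¬N → U = F → F = T
(Q ↓ (P ↑ ¬S)) ∨ (¬N → U) = F ∨ T = T
¬S = ¬F = T
((Q ↓ (P ↑ ¬S)) ∨ (¬N → U)) ↔ ¬S = T ↔ T = T
So (C) is true.

Count: 3.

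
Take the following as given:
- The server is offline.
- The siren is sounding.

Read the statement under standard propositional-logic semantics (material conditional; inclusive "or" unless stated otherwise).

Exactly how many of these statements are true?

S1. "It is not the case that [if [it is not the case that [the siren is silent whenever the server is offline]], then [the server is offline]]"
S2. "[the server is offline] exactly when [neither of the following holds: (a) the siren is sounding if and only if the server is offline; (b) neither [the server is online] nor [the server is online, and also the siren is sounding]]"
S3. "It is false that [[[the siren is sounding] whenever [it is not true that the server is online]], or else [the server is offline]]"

Let P = "the server is online" (F), Q = "the siren is sounding" (T).

S1: This is ~(~(~P -> ~Q) -> ~P).

~P = ~F = T
~Q = ~T = F
~P -> ~Q = T -> F = F
~(~P -> ~Q) = ~F = T
~P = ~F = T
~(~P -> ~Q) -> ~P = T -> T = T
~(~(~P -> ~Q) -> ~P) = ~T = F
Hence S1 is false.

S2: Formalization: ~P <-> ((Q <-> ~P) nor (P nor (P & Q)))

~P = ~F = T
~P = ~F = T
Q <-> ~P = T <-> T = T
P & Q = F & T = F
P nor (P & Q) = F nor F = T
(Q <-> ~P) nor (P nor (P & Q)) = T nor T = F
~P <-> ((Q <-> ~P) nor (P nor (P & Q))) = T <-> F = F
Thus S2 is false.

S3: Formalization: ~((~P -> Q) | ~P)

~P = ~F = T
~P -> Q = T -> T = T
~P = ~F = T
(~P -> Q) | ~P = T | T = T
~((~P -> Q) | ~P) = ~T = F
Hence S3 is false.

True statements: 0 (none).

0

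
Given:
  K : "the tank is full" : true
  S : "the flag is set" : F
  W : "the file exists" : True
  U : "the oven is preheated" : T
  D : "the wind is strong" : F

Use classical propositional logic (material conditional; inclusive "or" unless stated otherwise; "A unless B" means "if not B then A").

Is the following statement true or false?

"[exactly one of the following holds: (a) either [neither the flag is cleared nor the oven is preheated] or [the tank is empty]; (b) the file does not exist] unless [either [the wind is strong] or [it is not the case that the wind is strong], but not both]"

True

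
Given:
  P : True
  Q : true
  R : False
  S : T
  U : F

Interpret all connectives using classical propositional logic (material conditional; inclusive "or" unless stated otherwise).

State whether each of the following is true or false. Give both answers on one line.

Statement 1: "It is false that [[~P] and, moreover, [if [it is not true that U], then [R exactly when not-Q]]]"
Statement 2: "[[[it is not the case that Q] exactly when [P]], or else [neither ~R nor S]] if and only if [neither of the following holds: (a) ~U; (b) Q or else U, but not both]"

Statement 1 true, Statement 2 true

Statement 1: In symbols: ¬(¬P ∧ (¬U → (R ↔ ¬Q)))

¬P = ¬T = F
¬U = ¬F = T
¬Q = ¬T = F
R ↔ ¬Q = F ↔ F = T
¬U → (R ↔ ¬Q) = T → T = T
¬P ∧ (¬U → (R ↔ ¬Q)) = F ∧ T = F
¬(¬P ∧ (¬U → (R ↔ ¬Q))) = ¬F = T
Thus Statement 1 is true.

Statement 2: This is ((¬Q ↔ P) ∨ (¬R ↓ S)) ↔ (¬U ↓ (Q ⊕ U)).

¬Q = ¬T = F
¬Q ↔ P = F ↔ T = F
¬R = ¬F = T
¬R ↓ S = T ↓ T = F
(¬Q ↔ P) ∨ (¬R ↓ S) = F ∨ F = F
¬U = ¬F = T
Q ⊕ U = T ⊕ F = T
¬U ↓ (Q ⊕ U) = T ↓ T = F
((¬Q ↔ P) ∨ (¬R ↓ S)) ↔ (¬U ↓ (Q ⊕ U)) = F ↔ F = T
Hence Statement 2 is true.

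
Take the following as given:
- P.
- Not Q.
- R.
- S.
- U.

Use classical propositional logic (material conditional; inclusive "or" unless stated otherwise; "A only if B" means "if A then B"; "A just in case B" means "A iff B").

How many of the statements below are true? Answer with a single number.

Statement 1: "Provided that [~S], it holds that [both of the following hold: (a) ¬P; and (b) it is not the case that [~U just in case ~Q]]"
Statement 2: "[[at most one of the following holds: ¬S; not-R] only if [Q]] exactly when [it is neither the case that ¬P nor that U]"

Statement 1: In symbols: not S -> (not P and not (not U iff not Q))

not S = not True = False
not P = not True = False
not U = not True = False
not Q = not False = True
not U iff not Q = False iff True = False
not (not U iff not Q) = not False = True
not P and not (not U iff not Q) = False and True = False
not S -> (not P and not (not U iff not Q)) = False -> False = True
So Statement 1 is true.

Statement 2: Formalization: ((not S nand not R) -> Q) iff (not P nor U)

not S = not True = False
not R = not True = False
not S nand not R = False nand False = True
(not S nand not R) -> Q = True -> False = False
not P = not True = False
not P nor U = False nor True = False
((not S nand not R) -> Q) iff (not P nor U) = False iff False = True
Thus Statement 2 is true.

Count: 2.

2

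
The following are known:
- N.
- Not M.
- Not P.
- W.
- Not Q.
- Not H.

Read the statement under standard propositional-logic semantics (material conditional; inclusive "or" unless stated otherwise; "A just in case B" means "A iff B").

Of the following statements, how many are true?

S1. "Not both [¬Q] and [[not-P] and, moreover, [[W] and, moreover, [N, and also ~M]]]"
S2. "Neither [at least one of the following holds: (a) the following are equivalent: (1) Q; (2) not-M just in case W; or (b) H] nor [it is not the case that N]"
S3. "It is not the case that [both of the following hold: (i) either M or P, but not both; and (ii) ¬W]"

2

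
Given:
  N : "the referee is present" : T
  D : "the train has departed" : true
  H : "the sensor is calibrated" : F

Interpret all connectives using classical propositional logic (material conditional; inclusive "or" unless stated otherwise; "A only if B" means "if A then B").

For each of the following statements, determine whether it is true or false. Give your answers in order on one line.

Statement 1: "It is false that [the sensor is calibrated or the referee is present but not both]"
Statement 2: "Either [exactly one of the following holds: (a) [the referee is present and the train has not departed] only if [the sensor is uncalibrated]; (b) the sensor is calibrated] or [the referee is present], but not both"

Statement 1: This is not (H xor N).

H xor N = False xor True = True
not (H xor N) = not True = False
Thus Statement 1 is false.

Statement 2: Formalization: (((N and not D) -> not H) xor H) xor N

not D = not True = False
N and not D = True and False = False
not H = not False = True
(N and not D) -> not H = False -> True = True
((N and not D) -> not H) xor H = True xor False = True
(((N and not D) -> not H) xor H) xor N = True xor True = False
Thus Statement 2 is false.

Statement 1 False / Statement 2 False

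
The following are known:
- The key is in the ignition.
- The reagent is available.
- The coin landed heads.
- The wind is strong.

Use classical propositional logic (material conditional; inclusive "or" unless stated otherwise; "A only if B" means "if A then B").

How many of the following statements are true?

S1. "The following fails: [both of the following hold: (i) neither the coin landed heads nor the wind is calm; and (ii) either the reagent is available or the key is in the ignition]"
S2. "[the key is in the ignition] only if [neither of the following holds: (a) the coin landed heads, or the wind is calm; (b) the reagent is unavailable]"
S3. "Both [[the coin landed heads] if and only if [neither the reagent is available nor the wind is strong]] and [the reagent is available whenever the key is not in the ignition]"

1

Let R = "the coin landed heads" (T), S = "the wind is strong" (T), Q = "the reagent is available" (T), P = "the key is in the ignition" (T).

S1: This is ~((R nor ~S) & (Q | P)).

~S = ~T = F
R nor ~S = T nor F = F
Q | P = T | T = T
(R nor ~S) & (Q | P) = F & T = F
~((R nor ~S) & (Q | P)) = ~F = T
Thus S1 is true.

S2: This is P -> ((R | ~S) nor ~Q).

~S = ~T = F
R | ~S = T | F = T
~Q = ~T = F
(R | ~S) nor ~Q = T nor F = F
P -> ((R | ~S) nor ~Q) = T -> F = F
Hence S2 is false.

S3: Formalization: (R <-> (Q nor S)) & (~P -> Q)

Q nor S = T nor T = F
R <-> (Q nor S) = T <-> F = F
~P = ~T = F
~P -> Q = F -> T = T
(R <-> (Q nor S)) & (~P -> Q) = F & T = F
Thus S3 is false.

True statements: 1 (S1).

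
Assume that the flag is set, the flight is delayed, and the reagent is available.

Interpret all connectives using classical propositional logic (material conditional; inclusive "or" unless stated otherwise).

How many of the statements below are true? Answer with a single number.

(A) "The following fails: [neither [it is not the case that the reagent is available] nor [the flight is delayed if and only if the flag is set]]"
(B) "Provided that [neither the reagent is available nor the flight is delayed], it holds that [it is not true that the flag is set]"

2

Let R = "the reagent is available" (T), Q = "the flight is delayed" (T), P = "the flag is set" (T).

(A): Parsed as ¬(¬R ↓ (Q ↔ P))

¬R = ¬T = F
Q ↔ P = T ↔ T = T
¬R ↓ (Q ↔ P) = F ↓ T = F
¬(¬R ↓ (Q ↔ P)) = ¬F = T
Hence (A) is true.

(B): This is (R ↓ Q) → ¬P.

R ↓ Q = T ↓ T = F
¬P = ¬T = F
(R ↓ Q) → ¬P = F → F = T
So (B) is true.

True statements: 2 ((A), (B)).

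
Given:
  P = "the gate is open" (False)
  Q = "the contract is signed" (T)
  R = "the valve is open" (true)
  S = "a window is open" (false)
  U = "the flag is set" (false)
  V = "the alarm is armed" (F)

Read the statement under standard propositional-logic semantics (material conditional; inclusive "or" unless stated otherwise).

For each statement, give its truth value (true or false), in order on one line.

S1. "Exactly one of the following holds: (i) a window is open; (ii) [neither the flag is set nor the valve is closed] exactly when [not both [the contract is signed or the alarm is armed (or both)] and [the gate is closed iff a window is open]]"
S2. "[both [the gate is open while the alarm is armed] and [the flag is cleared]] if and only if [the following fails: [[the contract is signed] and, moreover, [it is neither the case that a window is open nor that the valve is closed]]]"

S1: In symbols: S xor ((U nor not R) iff ((Q or V) nand (not P iff S)))

not R = not True = False
U nor not R = False nor False = True
Q or V = True or False = True
not P = not False = True
not P iff S = True iff False = False
(Q or V) nand (not P iff S) = True nand False = True
(U nor not R) iff ((Q or V) nand (not P iff S)) = True iff True = True
S xor ((U nor not R) iff ((Q or V) nand (not P iff S))) = False xor True = True
Thus S1 is true.

S2: In symbols: ((P and V) and not U) iff not (Q and (S nor not R))

P and V = False and False = False
not U = not False = True
(P and V) and not U = False and True = False
not R = not True = False
S nor not R = False nor False = True
Q and (S nor not R) = True and True = True
not (Q and (S nor not R)) = not True = False
((P and V) and not U) iff not (Q and (S nor not R)) = False iff False = True
Thus S2 is true.

S1 true, S2 true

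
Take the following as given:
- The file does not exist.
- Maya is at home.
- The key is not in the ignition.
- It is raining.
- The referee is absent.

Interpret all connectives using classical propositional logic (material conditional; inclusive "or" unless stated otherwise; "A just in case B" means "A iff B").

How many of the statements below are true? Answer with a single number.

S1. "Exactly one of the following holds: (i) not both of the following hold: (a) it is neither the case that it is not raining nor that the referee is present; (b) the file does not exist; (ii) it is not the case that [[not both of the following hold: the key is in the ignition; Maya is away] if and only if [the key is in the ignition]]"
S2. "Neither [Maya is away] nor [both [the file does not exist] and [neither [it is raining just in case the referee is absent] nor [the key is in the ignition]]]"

2

Let N = "it is raining" (True), Q = "the referee is present" (False), M = "the file exists" (False), P = "the key is in the ignition" (False), R = "Maya is at home" (True).

S1: Formalization: ((not N nor Q) nand not M) xor not ((P nand not R) iff P)

not N = not True = False
not N nor Q = False nor False = True
not M = not False = True
(not N nor Q) nand not M = True nand True = False
not R = not True = False
P nand not R = False nand False = True
(P nand not R) iff P = True iff False = False
not ((P nand not R) iff P) = not False = True
((not N nor Q) nand not M) xor not ((P nand not R) iff P) = False xor True = True
Hence S1 is true.

S2: Formalization: not R nor (not M and ((N iff not Q) nor P))

not R = not True = False
not M = not False = True
not Q = not False = True
N iff not Q = True iff True = True
(N iff not Q) nor P = True nor False = False
not M and ((N iff not Q) nor P) = True and False = False
not R nor (not M and ((N iff not Q) nor P)) = False nor False = True
So S2 is true.

True statements: 2 (S1, S2).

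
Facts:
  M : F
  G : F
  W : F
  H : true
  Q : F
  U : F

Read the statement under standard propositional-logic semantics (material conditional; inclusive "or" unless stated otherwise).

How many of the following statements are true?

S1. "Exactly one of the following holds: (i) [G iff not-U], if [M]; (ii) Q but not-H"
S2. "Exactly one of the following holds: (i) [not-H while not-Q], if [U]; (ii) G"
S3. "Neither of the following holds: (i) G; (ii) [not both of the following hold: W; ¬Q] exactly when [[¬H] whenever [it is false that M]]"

3

S1: Formalization: (M → (G ↔ ¬U)) ⊕ (Q ∧ ¬H)

¬U = ¬F = T
G ↔ ¬U = F ↔ T = F
M → (G ↔ ¬U) = F → F = T
¬H = ¬T = F
Q ∧ ¬H = F ∧ F = F
(M → (G ↔ ¬U)) ⊕ (Q ∧ ¬H) = T ⊕ F = T
Thus S1 is true.

S2: Formalization: (U → (¬H ∧ ¬Q)) ⊕ G

¬H = ¬T = F
¬Q = ¬F = T
¬H ∧ ¬Q = F ∧ T = F
U → (¬H ∧ ¬Q) = F → F = T
(U → (¬H ∧ ¬Q)) ⊕ G = T ⊕ F = T
So S2 is true.

S3: Parsed as G ↓ ((W ↑ ¬Q) ↔ (¬M → ¬H))

¬Q = ¬F = T
W ↑ ¬Q = F ↑ T = T
¬M = ¬F = T
¬H = ¬T = F
¬M → ¬H = T → F = F
(W ↑ ¬Q) ↔ (¬M → ¬H) = T ↔ F = F
G ↓ ((W ↑ ¬Q) ↔ (¬M → ¬H)) = F ↓ F = T
Thus S3 is true.

True statements: 3.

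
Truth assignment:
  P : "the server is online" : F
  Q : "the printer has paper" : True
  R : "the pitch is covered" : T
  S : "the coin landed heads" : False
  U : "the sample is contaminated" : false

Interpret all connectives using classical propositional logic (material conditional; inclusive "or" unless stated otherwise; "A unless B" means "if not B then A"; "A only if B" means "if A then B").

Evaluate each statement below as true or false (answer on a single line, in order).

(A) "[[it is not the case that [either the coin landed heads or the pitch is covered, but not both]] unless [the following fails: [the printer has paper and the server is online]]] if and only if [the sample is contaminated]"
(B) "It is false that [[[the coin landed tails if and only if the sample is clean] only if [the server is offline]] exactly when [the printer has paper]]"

(A) false, (B) false

(A): In symbols: (not (S xor R) or not (Q and P)) iff U

S xor R = False xor True = True
not (S xor R) = not True = False
Q and P = True and False = False
not (Q and P) = not False = True
not (S xor R) or not (Q and P) = False or True = True
(not (S xor R) or not (Q and P)) iff U = True iff False = False
So (A) is false.

(B): In symbols: not (((not S iff not U) -> not P) iff Q)

not S = not False = True
not U = not False = True
not S iff not U = True iff True = True
not P = not False = True
(not S iff not U) -> not P = True -> True = True
((not S iff not U) -> not P) iff Q = True iff True = True
not (((not S iff not U) -> not P) iff Q) = not True = False
So (B) is false.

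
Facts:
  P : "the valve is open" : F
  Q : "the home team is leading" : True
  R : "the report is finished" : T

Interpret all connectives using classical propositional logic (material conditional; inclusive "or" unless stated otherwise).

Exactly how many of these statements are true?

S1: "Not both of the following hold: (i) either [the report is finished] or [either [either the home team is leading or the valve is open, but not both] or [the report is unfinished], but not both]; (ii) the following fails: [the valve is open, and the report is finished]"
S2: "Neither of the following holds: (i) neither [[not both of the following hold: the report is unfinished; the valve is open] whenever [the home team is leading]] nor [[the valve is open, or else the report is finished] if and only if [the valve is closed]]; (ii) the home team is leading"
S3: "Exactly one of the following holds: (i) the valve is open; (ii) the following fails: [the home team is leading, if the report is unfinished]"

0

S1: Formalization: (R | ((Q xor P) xor ~R)) nand ~(P & R)

Q xor P = T xor F = T
~R = ~T = F
(Q xor P) xor ~R = T xor F = T
R | ((Q xor P) xor ~R) = T | T = T
P & R = F & T = F
~(P & R) = ~F = T
(R | ((Q xor P) xor ~R)) nand ~(P & R) = T nand T = F
Thus S1 is false.

S2: This is ((Q -> (~R nand P)) nor ((P | R) <-> ~P)) nor Q.

~R = ~T = F
~R nand P = F nand F = T
Q -> (~R nand P) = T -> T = T
P | R = F | T = T
~P = ~F = T
(P | R) <-> ~P = T <-> T = T
(Q -> (~R nand P)) nor ((P | R) <-> ~P) = T nor T = F
((Q -> (~R nand P)) nor ((P | R) <-> ~P)) nor Q = F nor T = F
Hence S2 is false.

S3: Formalization: P xor ~(~R -> Q)

~R = ~T = F
~R -> Q = F -> T = T
~(~R -> Q) = ~T = F
P xor ~(~R -> Q) = F xor F = F
Thus S3 is false.

0 of the 3 statements are true (none).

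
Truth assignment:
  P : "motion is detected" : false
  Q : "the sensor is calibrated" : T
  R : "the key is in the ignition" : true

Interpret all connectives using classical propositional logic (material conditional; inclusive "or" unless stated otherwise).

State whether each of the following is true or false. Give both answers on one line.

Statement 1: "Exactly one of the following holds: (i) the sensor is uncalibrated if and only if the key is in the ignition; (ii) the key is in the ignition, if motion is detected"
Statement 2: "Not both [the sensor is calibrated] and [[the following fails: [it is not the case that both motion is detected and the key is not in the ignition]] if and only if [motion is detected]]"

Statement 1 True, Statement 2 False

Statement 1: Parsed as (~Q <-> R) xor (P -> R)

~Q = ~T = F
~Q <-> R = F <-> T = F
P -> R = F -> T = T
(~Q <-> R) xor (P -> R) = F xor T = T
Hence Statement 1 is true.

Statement 2: This is Q nand (~(P nand ~R) <-> P).

~R = ~T = F
P nand ~R = F nand F = T
~(P nand ~R) = ~T = F
~(P nand ~R) <-> P = F <-> F = T
Q nand (~(P nand ~R) <-> P) = T nand T = F
Hence Statement 2 is false.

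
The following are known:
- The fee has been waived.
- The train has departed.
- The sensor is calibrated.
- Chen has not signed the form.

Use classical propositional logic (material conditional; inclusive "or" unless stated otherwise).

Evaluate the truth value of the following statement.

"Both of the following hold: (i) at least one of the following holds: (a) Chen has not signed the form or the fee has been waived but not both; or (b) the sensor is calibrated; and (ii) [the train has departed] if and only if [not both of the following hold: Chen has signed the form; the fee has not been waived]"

True

Let K = "Chen has signed the form" (F), M = "the fee has been waived" (T), W = "the sensor is calibrated" (T), Q = "the train has departed" (T).
Parsed as ((~K xor M) | W) & (Q <-> (K nand ~M))

~K = ~F = T
~K xor M = T xor T = F
(~K xor M) | W = F | T = T
~M = ~T = F
K nand ~M = F nand F = T
Q <-> (K nand ~M) = T <-> T = T
((~K xor M) | W) & (Q <-> (K nand ~M)) = T & T = T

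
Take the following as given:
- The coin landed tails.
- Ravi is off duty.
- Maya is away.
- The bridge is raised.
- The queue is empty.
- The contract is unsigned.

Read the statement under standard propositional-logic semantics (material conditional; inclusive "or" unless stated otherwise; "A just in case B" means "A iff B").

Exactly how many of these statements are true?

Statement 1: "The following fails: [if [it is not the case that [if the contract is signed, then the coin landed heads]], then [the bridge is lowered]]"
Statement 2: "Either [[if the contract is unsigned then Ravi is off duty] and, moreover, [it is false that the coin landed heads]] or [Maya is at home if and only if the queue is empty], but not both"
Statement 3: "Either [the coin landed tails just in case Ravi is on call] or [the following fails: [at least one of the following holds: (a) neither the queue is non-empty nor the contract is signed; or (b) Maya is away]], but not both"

Let P = "the contract is signed" (False), V = "the coin landed heads" (False), M = "the bridge is raised" (True), G = "Ravi is on call" (False), L = "Maya is at home" (False), N = "the queue is empty" (True).

Statement 1: In symbols: not (not (P -> V) -> not M)

P -> V = False -> False = True
not (P -> V) = not True = False
not M = not True = False
not (P -> V) -> not M = False -> False = True
not (not (P -> V) -> not M) = not True = False
Hence Statement 1 is false.

Statement 2: Formalization: ((not P -> not G) and not V) xor (L iff N)

not P = not False = True
not G = not False = True
not P -> not G = True -> True = True
not V = not False = True
(not P -> not G) and not V = True and True = True
L iff N = False iff True = False
((not P -> not G) and not V) xor (L iff N) = True xor False = True
So Statement 2 is true.

Statement 3: Formalization: (not V iff G) xor not ((not N nor P) or not L)

not V = not False = True
not V iff G = True iff False = False
not N = not True = False
not N nor P = False nor False = True
not L = not False = True
(not N nor P) or not L = True or True = True
not ((not N nor P) or not L) = not True = False
(not V iff G) xor not ((not N nor P) or not L) = False xor False = False
So Statement 3 is false.

1 of the 3 statements is true.

1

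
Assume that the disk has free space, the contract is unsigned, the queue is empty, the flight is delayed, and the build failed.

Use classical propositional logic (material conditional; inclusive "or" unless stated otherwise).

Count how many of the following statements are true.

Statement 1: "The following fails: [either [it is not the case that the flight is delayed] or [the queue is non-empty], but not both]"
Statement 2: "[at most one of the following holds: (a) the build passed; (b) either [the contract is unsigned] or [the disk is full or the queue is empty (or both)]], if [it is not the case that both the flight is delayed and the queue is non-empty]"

Let U = "the flight is delayed" (True), N = "the queue is empty" (True), R = "the build passed" (False), Q = "the contract is signed" (False), D = "the disk is full" (False).

Statement 1: This is not (not U xor not N).

not U = not True = False
not N = not True = False
not U xor not N = False xor False = False
not (not U xor not N) = not False = True
So Statement 1 is true.

Statement 2: This is (U nand not N) -> (R nand (not Q or (D or N))).

not N = not True = False
U nand not N = True nand False = True
not Q = not False = True
D or N = False or True = True
not Q or (D or N) = True or True = True
R nand (not Q or (D or N)) = False nand True = True
(U nand not N) -> (R nand (not Q or (D or N))) = True -> True = True
Hence Statement 2 is true.

True statements: 2 (Statement 1, Statement 2).

2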